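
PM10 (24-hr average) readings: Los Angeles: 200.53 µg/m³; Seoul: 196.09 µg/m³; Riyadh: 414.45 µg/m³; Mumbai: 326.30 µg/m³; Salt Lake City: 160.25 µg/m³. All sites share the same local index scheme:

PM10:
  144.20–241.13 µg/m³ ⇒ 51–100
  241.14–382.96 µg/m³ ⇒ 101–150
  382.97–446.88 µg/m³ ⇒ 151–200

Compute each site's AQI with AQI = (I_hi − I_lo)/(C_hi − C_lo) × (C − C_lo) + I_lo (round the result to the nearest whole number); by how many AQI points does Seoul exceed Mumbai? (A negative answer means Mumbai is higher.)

Los Angeles: 200.53 lies in 144.20–241.13, so I_lo=51, I_hi=100, C_lo=144.20, C_hi=241.13.
(100−51)/(241.13−144.20) × (200.53−144.20) + 51 = 49/96.93 × 56.33 + 51 ≈ 79.48 → 79.
Seoul: 196.09 lies in 144.20–241.13, so I_lo=51, I_hi=100, C_lo=144.20, C_hi=241.13.
(100−51)/(241.13−144.20) × (196.09−144.20) + 51 = 49/96.93 × 51.89 + 51 ≈ 77.23 → 77.
Riyadh: 414.45 lies in 382.97–446.88, so I_lo=151, I_hi=200, C_lo=382.97, C_hi=446.88.
(200−151)/(446.88−382.97) × (414.45−382.97) + 151 = 49/63.91 × 31.48 + 151 ≈ 175.14 → 175.
Mumbai: 326.30 lies in 241.14–382.96, so I_lo=101, I_hi=150, C_lo=241.14, C_hi=382.96.
(150−101)/(382.96−241.14) × (326.30−241.14) + 101 = 49/141.82 × 85.16 + 101 ≈ 130.42 → 130.
Salt Lake City: 160.25 lies in 144.20–241.13, so I_lo=51, I_hi=100, C_lo=144.20, C_hi=241.13.
(100−51)/(241.13−144.20) × (160.25−144.20) + 51 = 49/96.93 × 16.05 + 51 ≈ 59.11 → 59.
AQIs: Los Angeles=79, Seoul=77, Riyadh=175, Mumbai=130, Salt Lake City=59. Seoul (77) − Mumbai (130) = -53.

-53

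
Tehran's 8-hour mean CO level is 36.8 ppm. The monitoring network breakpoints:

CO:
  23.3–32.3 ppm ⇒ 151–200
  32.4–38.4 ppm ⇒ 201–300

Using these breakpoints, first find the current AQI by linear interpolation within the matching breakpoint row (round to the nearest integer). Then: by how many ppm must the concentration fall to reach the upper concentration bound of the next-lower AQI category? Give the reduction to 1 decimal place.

CO: 36.8 ∈ [32.4, 38.4] ↔ index [201, 300].
201 + (36.8−32.4)·(300−201)/(38.4−32.4) = 201 + 4.4·99/6.0 ≈ 273.60, so AQI = 274.
Current AQI 274 is in the Very Unhealthy range (201–300). The next-lower category tops out at AQI 200, whose upper concentration bound is 32.3 ppm.
Reduction needed = 36.8 − 32.3 = 4.5 ppm.

4.5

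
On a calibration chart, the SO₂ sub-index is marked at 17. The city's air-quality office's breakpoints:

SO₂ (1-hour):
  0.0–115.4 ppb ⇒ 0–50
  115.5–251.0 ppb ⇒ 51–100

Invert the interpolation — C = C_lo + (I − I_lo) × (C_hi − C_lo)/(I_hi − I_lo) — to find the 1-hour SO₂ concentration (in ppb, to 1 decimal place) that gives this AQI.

39.2

AQI 17 lies in the 0–50 band, which corresponds to 0.0–115.4 ppb.
C = 0.0 + (17−0)×(115.4−0.0)/(50−0) = 0.0 + 17×115.4/50 ≈ 39.236 ppb → 39.2 ppb to 1 dp.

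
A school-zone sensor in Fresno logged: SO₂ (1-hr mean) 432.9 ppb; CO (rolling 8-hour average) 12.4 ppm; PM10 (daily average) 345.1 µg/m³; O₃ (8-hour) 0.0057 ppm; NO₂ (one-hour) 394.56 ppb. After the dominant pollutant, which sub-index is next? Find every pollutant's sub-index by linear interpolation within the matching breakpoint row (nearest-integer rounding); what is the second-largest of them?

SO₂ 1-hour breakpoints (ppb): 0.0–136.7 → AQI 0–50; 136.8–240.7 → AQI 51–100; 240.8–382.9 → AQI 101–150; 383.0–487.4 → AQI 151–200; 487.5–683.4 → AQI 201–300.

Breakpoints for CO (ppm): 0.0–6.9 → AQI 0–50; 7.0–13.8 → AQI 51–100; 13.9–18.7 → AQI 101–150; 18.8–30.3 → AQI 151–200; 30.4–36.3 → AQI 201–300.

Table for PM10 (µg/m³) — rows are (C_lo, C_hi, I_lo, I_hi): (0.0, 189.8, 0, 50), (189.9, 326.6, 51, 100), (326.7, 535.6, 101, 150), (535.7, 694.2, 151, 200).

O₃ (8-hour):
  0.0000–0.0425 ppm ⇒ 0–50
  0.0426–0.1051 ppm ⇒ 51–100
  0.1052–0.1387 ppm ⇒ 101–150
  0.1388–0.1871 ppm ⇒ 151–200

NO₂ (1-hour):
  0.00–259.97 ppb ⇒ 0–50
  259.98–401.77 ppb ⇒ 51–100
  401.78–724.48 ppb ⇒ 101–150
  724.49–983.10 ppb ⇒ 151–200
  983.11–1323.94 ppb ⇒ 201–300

SO₂: 432.9 lies in 383.0–487.4, so I_lo=151, I_hi=200, C_lo=383.0, C_hi=487.4.
(200−151)/(487.4−383.0) × (432.9−383.0) + 151 = 49/104.4 × 49.9 + 151 ≈ 174.42 → 174.
CO: 12.4 ∈ [7.0, 13.8] ↔ index [51, 100].
51 + (12.4−7.0)·(100−51)/(13.8−7.0) = 51 + 5.4·49/6.8 ≈ 89.91, so AQI = 90.
PM10: 345.1 ∈ [326.7, 535.6] ↔ index [101, 150].
101 + (345.1−326.7)·(150−101)/(535.6−326.7) = 101 + 18.4·49/208.9 ≈ 105.32, so AQI = 105.
O₃: row 0.0000–0.0425 (AQI 0–50). (50−0)·(0.0057−0.0000)/(0.0425−0.0000) + 0 = 50·0.0057/0.0425 + 0 ≈ 6.71 → 7.
NO₂: row 259.98–401.77 (AQI 51–100). (100−51)·(394.56−259.98)/(401.77−259.98) + 51 = 49·134.58/141.79 + 51 ≈ 97.51 → 98.
Sub-indices: SO₂→174, CO→90, PM10→105, O₃→7, NO₂→98. Ranked high→low: 174, 105, 98, 90, 7. Second-highest sub-index = 105.

105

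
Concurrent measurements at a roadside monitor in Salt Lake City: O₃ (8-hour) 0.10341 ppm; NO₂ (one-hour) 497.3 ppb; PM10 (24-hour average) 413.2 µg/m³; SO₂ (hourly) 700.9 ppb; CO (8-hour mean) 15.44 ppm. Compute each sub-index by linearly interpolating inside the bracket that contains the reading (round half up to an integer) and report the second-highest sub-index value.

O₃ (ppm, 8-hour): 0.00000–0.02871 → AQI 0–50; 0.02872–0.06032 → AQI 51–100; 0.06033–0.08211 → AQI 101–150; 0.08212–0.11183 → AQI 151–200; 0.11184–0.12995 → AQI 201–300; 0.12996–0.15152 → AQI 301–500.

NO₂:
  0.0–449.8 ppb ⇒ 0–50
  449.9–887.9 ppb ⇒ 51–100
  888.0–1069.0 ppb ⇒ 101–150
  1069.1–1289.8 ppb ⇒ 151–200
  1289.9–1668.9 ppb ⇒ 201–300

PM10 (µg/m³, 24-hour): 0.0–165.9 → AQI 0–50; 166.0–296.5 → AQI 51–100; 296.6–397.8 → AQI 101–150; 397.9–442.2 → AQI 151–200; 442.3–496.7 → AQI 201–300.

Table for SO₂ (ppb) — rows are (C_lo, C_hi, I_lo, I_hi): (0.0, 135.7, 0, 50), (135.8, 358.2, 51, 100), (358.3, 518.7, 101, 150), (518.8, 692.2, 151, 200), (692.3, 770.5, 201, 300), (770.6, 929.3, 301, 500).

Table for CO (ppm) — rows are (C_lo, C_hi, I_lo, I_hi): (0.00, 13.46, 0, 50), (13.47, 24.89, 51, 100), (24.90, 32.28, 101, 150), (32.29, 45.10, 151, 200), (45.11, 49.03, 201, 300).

186

O₃: 0.10341 ∈ [0.08212, 0.11183] ↔ index [151, 200].
151 + (0.10341−0.08212)·(200−151)/(0.11183−0.08212) = 151 + 0.02129·49/0.02971 ≈ 186.11, so AQI = 186.
NO₂: 497.3 ∈ [449.9, 887.9] ↔ index [51, 100].
51 + (497.3−449.9)·(100−51)/(887.9−449.9) = 51 + 47.4·49/438.0 ≈ 56.30, so AQI = 56.
PM10: 413.2 ∈ [397.9, 442.2] ↔ index [151, 200].
151 + (413.2−397.9)·(200−151)/(442.2−397.9) = 151 + 15.3·49/44.3 ≈ 167.92, so AQI = 168.
SO₂: 700.9 lies in 692.3–770.5, so I_lo=201, I_hi=300, C_lo=692.3, C_hi=770.5.
(300−201)/(770.5−692.3) × (700.9−692.3) + 201 = 99/78.2 × 8.6 + 201 ≈ 211.89 → 212.
CO: 15.44 ∈ [13.47, 24.89] ↔ index [51, 100].
51 + (15.44−13.47)·(100−51)/(24.89−13.47) = 51 + 1.97·49/11.42 ≈ 59.45, so AQI = 59.
Sub-indices: O₃→186, NO₂→56, PM10→168, SO₂→212, CO→59. Ranked high→low: 212, 186, 168, 59, 56. Second-highest sub-index = 186.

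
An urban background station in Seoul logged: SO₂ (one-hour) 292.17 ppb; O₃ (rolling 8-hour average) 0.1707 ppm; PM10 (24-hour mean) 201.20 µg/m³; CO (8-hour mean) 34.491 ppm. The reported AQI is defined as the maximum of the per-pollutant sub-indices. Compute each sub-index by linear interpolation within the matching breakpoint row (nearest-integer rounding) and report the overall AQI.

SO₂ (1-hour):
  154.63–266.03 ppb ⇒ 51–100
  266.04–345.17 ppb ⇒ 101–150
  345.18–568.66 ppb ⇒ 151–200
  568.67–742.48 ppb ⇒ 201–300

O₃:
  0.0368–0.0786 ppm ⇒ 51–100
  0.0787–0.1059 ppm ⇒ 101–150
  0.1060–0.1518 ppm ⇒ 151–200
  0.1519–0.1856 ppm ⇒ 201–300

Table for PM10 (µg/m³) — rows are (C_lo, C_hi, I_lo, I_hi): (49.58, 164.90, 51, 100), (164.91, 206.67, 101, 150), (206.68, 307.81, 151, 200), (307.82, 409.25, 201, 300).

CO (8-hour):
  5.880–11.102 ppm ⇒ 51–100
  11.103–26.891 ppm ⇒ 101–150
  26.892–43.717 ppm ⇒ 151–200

256

SO₂: 292.17 lies in 266.04–345.17, so I_lo=101, I_hi=150, C_lo=266.04, C_hi=345.17.
(150−101)/(345.17−266.04) × (292.17−266.04) + 101 = 49/79.13 × 26.13 + 101 ≈ 117.18 → 117.
O₃: 0.1707 ∈ [0.1519, 0.1856] ↔ index [201, 300].
201 + (0.1707−0.1519)·(300−201)/(0.1856−0.1519) = 201 + 0.0188·99/0.0337 ≈ 256.23, so AQI = 256.
PM10: row 164.91–206.67 (AQI 101–150). (150−101)·(201.20−164.91)/(206.67−164.91) + 101 = 49·36.29/41.76 + 101 ≈ 143.58 → 144.
CO: row 26.892–43.717 (AQI 151–200). (200−151)·(34.491−26.892)/(43.717−26.892) + 151 = 49·7.599/16.825 + 151 ≈ 173.13 → 173.
Sub-indices: SO₂→117, O₃→256, PM10→144, CO→173. Overall AQI = max = 256; dominant pollutant is O₃.
AQI 256: Very Unhealthy.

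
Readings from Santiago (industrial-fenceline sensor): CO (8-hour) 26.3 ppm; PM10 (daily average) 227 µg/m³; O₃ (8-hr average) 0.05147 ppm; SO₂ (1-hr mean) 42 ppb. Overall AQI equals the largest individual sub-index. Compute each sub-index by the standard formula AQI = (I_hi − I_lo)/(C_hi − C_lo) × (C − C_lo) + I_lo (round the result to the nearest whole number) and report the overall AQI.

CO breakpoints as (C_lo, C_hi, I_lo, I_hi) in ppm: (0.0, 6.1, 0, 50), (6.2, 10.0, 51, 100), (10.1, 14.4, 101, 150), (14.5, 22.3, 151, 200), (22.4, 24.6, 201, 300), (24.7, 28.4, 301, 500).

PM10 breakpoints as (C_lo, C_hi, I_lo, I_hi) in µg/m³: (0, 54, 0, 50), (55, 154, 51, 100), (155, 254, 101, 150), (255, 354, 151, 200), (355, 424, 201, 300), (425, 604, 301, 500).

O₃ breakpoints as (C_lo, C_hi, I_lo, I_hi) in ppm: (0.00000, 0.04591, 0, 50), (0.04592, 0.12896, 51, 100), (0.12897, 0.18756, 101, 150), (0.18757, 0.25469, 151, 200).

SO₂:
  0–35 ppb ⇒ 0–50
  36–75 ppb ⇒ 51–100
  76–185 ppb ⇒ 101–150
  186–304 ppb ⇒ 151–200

387

CO 26.3: bracket 24.7–28.4 → index 301–500; slope 199/3.7, offset 1.6.
AQI = 301 + 199/3.7·1.6 ≈ 387.05 ⇒ 387.
PM10: 227 ∈ [155, 254] ↔ index [101, 150].
101 + (227−155)·(150−101)/(254−155) = 101 + 72·49/99 ≈ 136.64, so AQI = 137.
O₃: row 0.04592–0.12896 (AQI 51–100). (100−51)·(0.05147−0.04592)/(0.12896−0.04592) + 51 = 49·0.00555/0.08304 + 51 ≈ 54.27 → 54.
SO₂: row 36–75 (AQI 51–100). (100−51)·(42−36)/(75−36) + 51 = 49·6/39 + 51 ≈ 58.54 → 59.
Sub-indices: CO→387, PM10→137, O₃→54, SO₂→59. Overall AQI = max = 387; dominant pollutant is CO.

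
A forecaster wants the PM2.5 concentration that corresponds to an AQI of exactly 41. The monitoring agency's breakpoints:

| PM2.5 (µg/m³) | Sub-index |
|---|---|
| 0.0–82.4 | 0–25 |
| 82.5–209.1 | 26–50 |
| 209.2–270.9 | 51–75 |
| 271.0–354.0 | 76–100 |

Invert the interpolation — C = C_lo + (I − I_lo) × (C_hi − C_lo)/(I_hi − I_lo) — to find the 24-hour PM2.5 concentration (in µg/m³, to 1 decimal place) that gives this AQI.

AQI 41 lies in the 26–50 band, which corresponds to 82.5–209.1 µg/m³.
C = 82.5 + (41−26)×(209.1−82.5)/(50−26) = 82.5 + 15×126.6/24 ≈ 161.625 µg/m³ → 161.6 µg/m³ to 1 dp.

161.6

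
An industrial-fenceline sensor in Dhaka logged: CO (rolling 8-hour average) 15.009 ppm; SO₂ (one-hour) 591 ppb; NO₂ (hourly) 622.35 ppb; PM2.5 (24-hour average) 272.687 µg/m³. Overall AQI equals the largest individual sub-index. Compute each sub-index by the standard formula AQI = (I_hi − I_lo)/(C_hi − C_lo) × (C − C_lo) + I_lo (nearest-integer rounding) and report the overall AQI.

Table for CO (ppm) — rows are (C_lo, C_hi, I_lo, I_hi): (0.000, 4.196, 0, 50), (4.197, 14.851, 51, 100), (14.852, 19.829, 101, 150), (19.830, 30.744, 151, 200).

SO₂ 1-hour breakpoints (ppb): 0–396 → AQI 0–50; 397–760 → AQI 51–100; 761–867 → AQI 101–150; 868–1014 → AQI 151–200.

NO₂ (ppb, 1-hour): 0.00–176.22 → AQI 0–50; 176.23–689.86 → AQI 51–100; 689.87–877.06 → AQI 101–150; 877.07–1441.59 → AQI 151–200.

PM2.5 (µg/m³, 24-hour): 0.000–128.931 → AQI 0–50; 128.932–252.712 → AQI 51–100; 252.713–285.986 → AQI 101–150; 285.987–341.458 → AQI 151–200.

CO: row 14.852–19.829 (AQI 101–150). (150−101)·(15.009−14.852)/(19.829−14.852) + 101 = 49·0.157/4.977 + 101 ≈ 102.55 → 103.
SO₂: row 397–760 (AQI 51–100). (100−51)·(591−397)/(760−397) + 51 = 49·194/363 + 51 ≈ 77.19 → 77.
NO₂: 622.35 lies in 176.23–689.86, so I_lo=51, I_hi=100, C_lo=176.23, C_hi=689.86.
(100−51)/(689.86−176.23) × (622.35−176.23) + 51 = 49/513.63 × 446.12 + 51 ≈ 93.56 → 94.
PM2.5: row 252.713–285.986 (AQI 101–150). (150−101)·(272.687−252.713)/(285.986−252.713) + 101 = 49·19.974/33.273 + 101 ≈ 130.42 → 130.
Sub-indices: CO→103, SO₂→77, NO₂→94, PM2.5→130. Overall AQI = max = 130; dominant pollutant is PM2.5.

130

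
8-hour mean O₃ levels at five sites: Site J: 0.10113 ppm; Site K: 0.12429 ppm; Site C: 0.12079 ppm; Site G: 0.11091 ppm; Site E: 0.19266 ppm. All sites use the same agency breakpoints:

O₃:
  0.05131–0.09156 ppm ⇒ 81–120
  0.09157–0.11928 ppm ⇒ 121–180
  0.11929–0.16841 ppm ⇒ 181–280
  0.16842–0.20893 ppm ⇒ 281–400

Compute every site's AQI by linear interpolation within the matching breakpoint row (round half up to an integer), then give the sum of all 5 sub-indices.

1030

Site J: 0.10113 ∈ [0.09157, 0.11928] ↔ index [121, 180].
121 + (0.10113−0.09157)·(180−121)/(0.11928−0.09157) = 121 + 0.00956·59/0.02771 ≈ 141.36, so AQI = 141.
Site K: 0.12429 lies in 0.11929–0.16841, so I_lo=181, I_hi=280, C_lo=0.11929, C_hi=0.16841.
(280−181)/(0.16841−0.11929) × (0.12429−0.11929) + 181 = 99/0.04912 × 0.00500 + 181 ≈ 191.08 → 191.
Site C: 0.12079 lies in 0.11929–0.16841, so I_lo=181, I_hi=280, C_lo=0.11929, C_hi=0.16841.
(280−181)/(0.16841−0.11929) × (0.12079−0.11929) + 181 = 99/0.04912 × 0.00150 + 181 ≈ 184.02 → 184.
Site G: 0.11091 lies in 0.09157–0.11928, so I_lo=121, I_hi=180, C_lo=0.09157, C_hi=0.11928.
(180−121)/(0.11928−0.09157) × (0.11091−0.09157) + 121 = 59/0.02771 × 0.01934 + 121 ≈ 162.18 → 162.
Site E: 0.19266 ∈ [0.16842, 0.20893] ↔ index [281, 400].
281 + (0.19266−0.16842)·(400−281)/(0.20893−0.16842) = 281 + 0.02424·119/0.04051 ≈ 352.21, so AQI = 352.
AQIs: Site J=141, Site K=191, Site C=184, Site G=162, Site E=352. Sum = 141 + 191 + 184 + 162 + 352 = 1030.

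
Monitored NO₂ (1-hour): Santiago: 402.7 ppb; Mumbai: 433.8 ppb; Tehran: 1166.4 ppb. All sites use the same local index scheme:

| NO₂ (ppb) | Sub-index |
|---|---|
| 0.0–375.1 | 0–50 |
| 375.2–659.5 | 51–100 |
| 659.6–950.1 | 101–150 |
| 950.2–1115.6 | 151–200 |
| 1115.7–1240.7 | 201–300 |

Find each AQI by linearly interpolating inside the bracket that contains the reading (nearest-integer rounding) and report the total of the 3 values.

Santiago 402.7: bracket 375.2–659.5 → index 51–100; slope 49/284.3, offset 27.5.
AQI = 51 + 49/284.3·27.5 ≈ 55.74 ⇒ 56.
Mumbai: row 375.2–659.5 (AQI 51–100). (100−51)·(433.8−375.2)/(659.5−375.2) + 51 = 49·58.6/284.3 + 51 ≈ 61.10 → 61.
Tehran: 1166.4 ∈ [1115.7, 1240.7] ↔ index [201, 300].
201 + (1166.4−1115.7)·(300−201)/(1240.7−1115.7) = 201 + 50.7·99/125.0 ≈ 241.15, so AQI = 241.
AQIs: Santiago=56, Mumbai=61, Tehran=241. Sum = 56 + 61 + 241 = 358.

358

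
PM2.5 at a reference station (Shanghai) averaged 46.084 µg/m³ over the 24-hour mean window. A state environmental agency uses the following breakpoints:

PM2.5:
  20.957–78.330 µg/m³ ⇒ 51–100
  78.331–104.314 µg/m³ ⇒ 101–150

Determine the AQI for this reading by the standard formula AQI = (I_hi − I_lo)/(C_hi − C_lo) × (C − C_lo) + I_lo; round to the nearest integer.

72

PM2.5: row 20.957–78.330 (AQI 51–100). (100−51)·(46.084−20.957)/(78.330−20.957) + 51 = 49·25.127/57.373 + 51 ≈ 72.46 → 72.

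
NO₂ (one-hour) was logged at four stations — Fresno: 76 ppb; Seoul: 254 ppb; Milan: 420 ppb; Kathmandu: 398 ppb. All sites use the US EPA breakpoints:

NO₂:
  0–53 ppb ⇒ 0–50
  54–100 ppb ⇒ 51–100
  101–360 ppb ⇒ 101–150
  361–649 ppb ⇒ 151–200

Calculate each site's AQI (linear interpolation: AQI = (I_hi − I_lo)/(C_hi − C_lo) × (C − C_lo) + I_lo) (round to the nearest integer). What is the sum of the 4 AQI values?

522

Fresno: row 54–100 (AQI 51–100). (100−51)·(76−54)/(100−54) + 51 = 49·22/46 + 51 ≈ 74.43 → 74.
Seoul: row 101–360 (AQI 101–150). (150−101)·(254−101)/(360−101) + 101 = 49·153/259 + 101 ≈ 129.95 → 130.
Milan 420: bracket 361–649 → index 151–200; slope 49/288, offset 59.
AQI = 151 + 49/288·59 ≈ 161.04 ⇒ 161.
Kathmandu: row 361–649 (AQI 151–200). (200−151)·(398−361)/(649−361) + 151 = 49·37/288 + 151 ≈ 157.30 → 157.
AQIs: Fresno=74, Seoul=130, Milan=161, Kathmandu=157. Sum = 74 + 130 + 161 + 157 = 522.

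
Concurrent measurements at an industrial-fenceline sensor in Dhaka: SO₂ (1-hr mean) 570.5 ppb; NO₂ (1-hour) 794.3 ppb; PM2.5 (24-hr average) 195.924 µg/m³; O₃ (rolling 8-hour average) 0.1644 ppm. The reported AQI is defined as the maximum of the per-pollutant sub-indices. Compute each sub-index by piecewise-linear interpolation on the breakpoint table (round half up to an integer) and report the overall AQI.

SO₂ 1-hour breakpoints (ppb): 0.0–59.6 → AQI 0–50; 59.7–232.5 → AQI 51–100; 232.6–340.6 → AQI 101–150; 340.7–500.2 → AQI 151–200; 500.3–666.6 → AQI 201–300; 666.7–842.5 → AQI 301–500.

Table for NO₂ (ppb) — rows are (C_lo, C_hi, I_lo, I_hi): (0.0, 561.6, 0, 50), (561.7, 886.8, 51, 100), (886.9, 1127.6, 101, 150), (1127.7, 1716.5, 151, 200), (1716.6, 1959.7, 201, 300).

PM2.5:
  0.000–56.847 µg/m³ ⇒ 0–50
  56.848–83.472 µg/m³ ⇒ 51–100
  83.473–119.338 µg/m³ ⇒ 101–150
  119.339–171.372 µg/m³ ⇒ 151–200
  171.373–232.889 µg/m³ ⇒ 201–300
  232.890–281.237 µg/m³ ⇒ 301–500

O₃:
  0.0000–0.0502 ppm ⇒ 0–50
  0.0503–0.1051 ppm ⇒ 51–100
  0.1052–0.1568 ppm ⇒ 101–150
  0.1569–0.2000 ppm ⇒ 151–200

243

SO₂: 570.5 lies in 500.3–666.6, so I_lo=201, I_hi=300, C_lo=500.3, C_hi=666.6.
(300−201)/(666.6−500.3) × (570.5−500.3) + 201 = 99/166.3 × 70.2 + 201 ≈ 242.79 → 243.
NO₂ 794.3: bracket 561.7–886.8 → index 51–100; slope 49/325.1, offset 232.6.
AQI = 51 + 49/325.1·232.6 ≈ 86.06 ⇒ 86.
PM2.5: 195.924 lies in 171.373–232.889, so I_lo=201, I_hi=300, C_lo=171.373, C_hi=232.889.
(300−201)/(232.889−171.373) × (195.924−171.373) + 201 = 99/61.516 × 24.551 + 201 ≈ 240.51 → 241.
O₃: 0.1644 ∈ [0.1569, 0.2000] ↔ index [151, 200].
151 + (0.1644−0.1569)·(200−151)/(0.2000−0.1569) = 151 + 0.0075·49/0.0431 ≈ 159.53, so AQI = 160.
Sub-indices: SO₂→243, NO₂→86, PM2.5→241, O₃→160. Overall AQI = max = 243; dominant pollutant is SO₂.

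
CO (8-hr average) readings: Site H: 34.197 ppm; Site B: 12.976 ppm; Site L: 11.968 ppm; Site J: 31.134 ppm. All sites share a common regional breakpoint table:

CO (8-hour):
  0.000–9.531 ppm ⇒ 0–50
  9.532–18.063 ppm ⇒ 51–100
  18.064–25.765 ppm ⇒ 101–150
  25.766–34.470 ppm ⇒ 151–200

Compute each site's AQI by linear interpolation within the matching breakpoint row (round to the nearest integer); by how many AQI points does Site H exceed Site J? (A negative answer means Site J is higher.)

17

Site H: 34.197 ∈ [25.766, 34.470] ↔ index [151, 200].
151 + (34.197−25.766)·(200−151)/(34.470−25.766) = 151 + 8.431·49/8.704 ≈ 198.46, so AQI = 198.
Site B 12.976: bracket 9.532–18.063 → index 51–100; slope 49/8.531, offset 3.444.
AQI = 51 + 49/8.531·3.444 ≈ 70.78 ⇒ 71.
Site L: 11.968 lies in 9.532–18.063, so I_lo=51, I_hi=100, C_lo=9.532, C_hi=18.063.
(100−51)/(18.063−9.532) × (11.968−9.532) + 51 = 49/8.531 × 2.436 + 51 ≈ 64.99 → 65.
Site J: row 25.766–34.470 (AQI 151–200). (200−151)·(31.134−25.766)/(34.470−25.766) + 151 = 49·5.368/8.704 + 151 ≈ 181.22 → 181.
AQIs: Site H=198, Site B=71, Site L=65, Site J=181. Site H (198) − Site J (181) = 17.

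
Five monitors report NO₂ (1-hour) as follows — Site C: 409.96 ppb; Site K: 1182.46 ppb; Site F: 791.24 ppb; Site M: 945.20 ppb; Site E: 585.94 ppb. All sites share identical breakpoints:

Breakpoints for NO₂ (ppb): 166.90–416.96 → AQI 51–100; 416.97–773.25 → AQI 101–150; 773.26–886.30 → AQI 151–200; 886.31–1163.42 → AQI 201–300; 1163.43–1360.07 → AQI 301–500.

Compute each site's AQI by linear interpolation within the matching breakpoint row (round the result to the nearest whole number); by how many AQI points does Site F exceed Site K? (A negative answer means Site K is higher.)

-161

Site C: 409.96 lies in 166.90–416.96, so I_lo=51, I_hi=100, C_lo=166.90, C_hi=416.96.
(100−51)/(416.96−166.90) × (409.96−166.90) + 51 = 49/250.06 × 243.06 + 51 ≈ 98.63 → 99.
Site K: row 1163.43–1360.07 (AQI 301–500). (500−301)·(1182.46−1163.43)/(1360.07−1163.43) + 301 = 199·19.03/196.64 + 301 ≈ 320.26 → 320.
Site F: 791.24 lies in 773.26–886.30, so I_lo=151, I_hi=200, C_lo=773.26, C_hi=886.30.
(200−151)/(886.30−773.26) × (791.24−773.26) + 151 = 49/113.04 × 17.98 + 151 ≈ 158.79 → 159.
Site M: 945.20 ∈ [886.31, 1163.42] ↔ index [201, 300].
201 + (945.20−886.31)·(300−201)/(1163.42−886.31) = 201 + 58.89·99/277.11 ≈ 222.04, so AQI = 222.
Site E 585.94: bracket 416.97–773.25 → index 101–150; slope 49/356.28, offset 168.97.
AQI = 101 + 49/356.28·168.97 ≈ 124.24 ⇒ 124.
AQIs: Site C=99, Site K=320, Site F=159, Site M=222, Site E=124. Site F (159) − Site K (320) = -161.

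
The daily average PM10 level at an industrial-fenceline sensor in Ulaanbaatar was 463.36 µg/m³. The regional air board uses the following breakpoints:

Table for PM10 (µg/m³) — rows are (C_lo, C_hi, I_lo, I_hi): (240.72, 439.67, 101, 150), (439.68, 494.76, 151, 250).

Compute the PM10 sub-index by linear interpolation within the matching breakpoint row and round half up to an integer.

194

PM10: row 439.68–494.76 (AQI 151–250). (250−151)·(463.36−439.68)/(494.76−439.68) + 151 = 99·23.68/55.08 + 151 ≈ 193.56 → 194.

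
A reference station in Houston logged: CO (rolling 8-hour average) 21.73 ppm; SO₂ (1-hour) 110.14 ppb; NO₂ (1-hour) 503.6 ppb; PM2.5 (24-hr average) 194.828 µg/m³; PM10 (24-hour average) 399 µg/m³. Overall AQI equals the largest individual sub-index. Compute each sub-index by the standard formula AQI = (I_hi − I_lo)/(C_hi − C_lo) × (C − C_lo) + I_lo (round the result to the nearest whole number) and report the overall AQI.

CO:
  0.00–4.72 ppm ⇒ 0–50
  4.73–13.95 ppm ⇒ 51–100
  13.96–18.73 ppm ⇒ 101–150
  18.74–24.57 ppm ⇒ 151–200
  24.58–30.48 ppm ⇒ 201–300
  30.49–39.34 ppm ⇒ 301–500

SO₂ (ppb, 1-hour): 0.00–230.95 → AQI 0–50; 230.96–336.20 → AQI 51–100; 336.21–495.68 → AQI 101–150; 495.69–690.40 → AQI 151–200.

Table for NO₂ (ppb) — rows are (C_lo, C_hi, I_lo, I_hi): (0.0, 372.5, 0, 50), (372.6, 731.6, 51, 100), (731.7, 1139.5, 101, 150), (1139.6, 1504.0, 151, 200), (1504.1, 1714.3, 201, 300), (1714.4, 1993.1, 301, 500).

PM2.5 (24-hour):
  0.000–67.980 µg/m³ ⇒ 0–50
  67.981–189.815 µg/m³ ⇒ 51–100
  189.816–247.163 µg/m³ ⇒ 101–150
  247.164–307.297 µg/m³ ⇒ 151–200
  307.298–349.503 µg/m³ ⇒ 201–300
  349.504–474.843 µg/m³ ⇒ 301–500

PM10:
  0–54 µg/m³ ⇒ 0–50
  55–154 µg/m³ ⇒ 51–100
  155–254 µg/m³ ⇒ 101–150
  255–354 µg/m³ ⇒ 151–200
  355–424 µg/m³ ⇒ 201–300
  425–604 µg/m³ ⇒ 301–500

CO: 21.73 ∈ [18.74, 24.57] ↔ index [151, 200].
151 + (21.73−18.74)·(200−151)/(24.57−18.74) = 151 + 2.99·49/5.83 ≈ 176.13, so AQI = 176.
SO₂: 110.14 lies in 0.00–230.95, so I_lo=0, I_hi=50, C_lo=0.00, C_hi=230.95.
(50−0)/(230.95−0.00) × (110.14−0.00) + 0 = 50/230.95 × 110.14 + 0 ≈ 23.84 → 24.
NO₂: 503.6 ∈ [372.6, 731.6] ↔ index [51, 100].
51 + (503.6−372.6)·(100−51)/(731.6−372.6) = 51 + 131.0·49/359.0 ≈ 68.88, so AQI = 69.
PM2.5 194.828: bracket 189.816–247.163 → index 101–150; slope 49/57.347, offset 5.012.
AQI = 101 + 49/57.347·5.012 ≈ 105.28 ⇒ 105.
PM10: 399 lies in 355–424, so I_lo=201, I_hi=300, C_lo=355, C_hi=424.
(300−201)/(424−355) × (399−355) + 201 = 99/69 × 44 + 201 ≈ 264.13 → 264.
Sub-indices: CO→176, SO₂→24, NO₂→69, PM2.5→105, PM10→264. Overall AQI = max = 264; dominant pollutant is PM10.

264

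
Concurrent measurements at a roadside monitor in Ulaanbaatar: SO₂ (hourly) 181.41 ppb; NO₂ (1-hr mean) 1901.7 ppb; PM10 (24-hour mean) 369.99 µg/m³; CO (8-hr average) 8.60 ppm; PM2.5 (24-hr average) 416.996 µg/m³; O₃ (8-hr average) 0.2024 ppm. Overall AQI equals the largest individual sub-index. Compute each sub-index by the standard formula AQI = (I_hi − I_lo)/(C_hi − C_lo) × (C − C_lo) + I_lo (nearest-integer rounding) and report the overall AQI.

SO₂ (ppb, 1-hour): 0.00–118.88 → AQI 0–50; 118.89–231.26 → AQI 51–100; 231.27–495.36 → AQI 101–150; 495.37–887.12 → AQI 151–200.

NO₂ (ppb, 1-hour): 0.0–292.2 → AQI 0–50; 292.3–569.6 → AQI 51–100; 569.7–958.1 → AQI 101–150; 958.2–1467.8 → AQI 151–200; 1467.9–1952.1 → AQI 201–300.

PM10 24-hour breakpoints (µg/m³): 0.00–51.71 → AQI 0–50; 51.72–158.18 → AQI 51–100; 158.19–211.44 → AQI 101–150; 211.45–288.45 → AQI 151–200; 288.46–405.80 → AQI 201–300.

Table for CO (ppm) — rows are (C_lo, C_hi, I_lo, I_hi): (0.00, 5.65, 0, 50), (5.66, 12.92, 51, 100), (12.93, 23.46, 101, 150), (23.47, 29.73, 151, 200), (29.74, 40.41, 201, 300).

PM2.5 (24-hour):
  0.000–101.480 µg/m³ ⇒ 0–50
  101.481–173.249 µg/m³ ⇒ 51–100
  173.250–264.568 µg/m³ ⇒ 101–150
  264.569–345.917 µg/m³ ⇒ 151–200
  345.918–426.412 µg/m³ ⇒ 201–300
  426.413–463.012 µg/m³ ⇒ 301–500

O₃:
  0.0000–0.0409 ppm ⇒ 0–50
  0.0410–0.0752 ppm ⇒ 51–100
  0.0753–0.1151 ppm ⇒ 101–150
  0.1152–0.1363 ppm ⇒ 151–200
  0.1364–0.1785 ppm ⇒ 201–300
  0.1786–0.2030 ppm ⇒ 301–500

SO₂ 181.41: bracket 118.89–231.26 → index 51–100; slope 49/112.37, offset 62.52.
AQI = 51 + 49/112.37·62.52 ≈ 78.26 ⇒ 78.
NO₂: row 1467.9–1952.1 (AQI 201–300). (300−201)·(1901.7−1467.9)/(1952.1−1467.9) + 201 = 99·433.8/484.2 + 201 ≈ 289.70 → 290.
PM10: 369.99 lies in 288.46–405.80, so I_lo=201, I_hi=300, C_lo=288.46, C_hi=405.80.
(300−201)/(405.80−288.46) × (369.99−288.46) + 201 = 99/117.34 × 81.53 + 201 ≈ 269.79 → 270.
CO 8.60: bracket 5.66–12.92 → index 51–100; slope 49/7.26, offset 2.94.
AQI = 51 + 49/7.26·2.94 ≈ 70.84 ⇒ 71.
PM2.5 416.996: bracket 345.918–426.412 → index 201–300; slope 99/80.494, offset 71.078.
AQI = 201 + 99/80.494·71.078 ≈ 288.42 ⇒ 288.
O₃: 0.2024 ∈ [0.1786, 0.2030] ↔ index [301, 500].
301 + (0.2024−0.1786)·(500−301)/(0.2030−0.1786) = 301 + 0.0238·199/0.0244 ≈ 495.11, so AQI = 495.
Sub-indices: SO₂→78, NO₂→290, PM10→270, CO→71, PM2.5→288, O₃→495. Overall AQI = max = 495; dominant pollutant is O₃.

495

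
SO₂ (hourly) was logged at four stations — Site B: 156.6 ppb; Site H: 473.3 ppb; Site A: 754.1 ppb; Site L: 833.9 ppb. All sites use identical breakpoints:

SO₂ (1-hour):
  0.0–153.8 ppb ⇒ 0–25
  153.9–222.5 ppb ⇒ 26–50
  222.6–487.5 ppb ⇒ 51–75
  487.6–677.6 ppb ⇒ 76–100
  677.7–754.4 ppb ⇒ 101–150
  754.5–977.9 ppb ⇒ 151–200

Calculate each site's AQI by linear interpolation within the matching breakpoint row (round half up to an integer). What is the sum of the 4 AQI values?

419

Site B 156.6: bracket 153.9–222.5 → index 26–50; slope 24/68.6, offset 2.7.
AQI = 26 + 24/68.6·2.7 ≈ 26.94 ⇒ 27.
Site H: row 222.6–487.5 (AQI 51–75). (75−51)·(473.3−222.6)/(487.5−222.6) + 51 = 24·250.7/264.9 + 51 ≈ 73.71 → 74.
Site A 754.1: bracket 677.7–754.4 → index 101–150; slope 49/76.7, offset 76.4.
AQI = 101 + 49/76.7·76.4 ≈ 149.81 ⇒ 150.
Site L: 833.9 lies in 754.5–977.9, so I_lo=151, I_hi=200, C_lo=754.5, C_hi=977.9.
(200−151)/(977.9−754.5) × (833.9−754.5) + 151 = 49/223.4 × 79.4 + 151 ≈ 168.42 → 168.
AQIs: Site B=27, Site H=74, Site A=150, Site L=168. Sum = 27 + 74 + 150 + 168 = 419.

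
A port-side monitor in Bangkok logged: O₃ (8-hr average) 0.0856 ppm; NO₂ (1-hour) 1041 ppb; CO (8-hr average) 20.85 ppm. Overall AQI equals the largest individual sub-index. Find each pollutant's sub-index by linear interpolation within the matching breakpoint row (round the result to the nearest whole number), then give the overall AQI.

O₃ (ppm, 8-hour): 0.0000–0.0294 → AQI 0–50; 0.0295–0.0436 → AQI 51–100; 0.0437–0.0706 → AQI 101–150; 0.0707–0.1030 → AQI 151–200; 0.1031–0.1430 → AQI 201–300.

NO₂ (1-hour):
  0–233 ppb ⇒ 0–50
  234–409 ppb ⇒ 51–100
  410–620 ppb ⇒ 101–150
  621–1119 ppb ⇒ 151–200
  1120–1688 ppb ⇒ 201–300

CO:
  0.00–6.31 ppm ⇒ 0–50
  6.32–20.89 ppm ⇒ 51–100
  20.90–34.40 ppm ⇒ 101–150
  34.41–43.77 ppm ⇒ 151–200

192

O₃: row 0.0707–0.1030 (AQI 151–200). (200−151)·(0.0856−0.0707)/(0.1030−0.0707) + 151 = 49·0.0149/0.0323 + 151 ≈ 173.60 → 174.
NO₂: row 621–1119 (AQI 151–200). (200−151)·(1041−621)/(1119−621) + 151 = 49·420/498 + 151 ≈ 192.33 → 192.
CO: 20.85 lies in 6.32–20.89, so I_lo=51, I_hi=100, C_lo=6.32, C_hi=20.89.
(100−51)/(20.89−6.32) × (20.85−6.32) + 51 = 49/14.57 × 14.53 + 51 ≈ 99.87 → 100.
Sub-indices: O₃→174, NO₂→192, CO→100. Overall AQI = max = 192; dominant pollutant is NO₂.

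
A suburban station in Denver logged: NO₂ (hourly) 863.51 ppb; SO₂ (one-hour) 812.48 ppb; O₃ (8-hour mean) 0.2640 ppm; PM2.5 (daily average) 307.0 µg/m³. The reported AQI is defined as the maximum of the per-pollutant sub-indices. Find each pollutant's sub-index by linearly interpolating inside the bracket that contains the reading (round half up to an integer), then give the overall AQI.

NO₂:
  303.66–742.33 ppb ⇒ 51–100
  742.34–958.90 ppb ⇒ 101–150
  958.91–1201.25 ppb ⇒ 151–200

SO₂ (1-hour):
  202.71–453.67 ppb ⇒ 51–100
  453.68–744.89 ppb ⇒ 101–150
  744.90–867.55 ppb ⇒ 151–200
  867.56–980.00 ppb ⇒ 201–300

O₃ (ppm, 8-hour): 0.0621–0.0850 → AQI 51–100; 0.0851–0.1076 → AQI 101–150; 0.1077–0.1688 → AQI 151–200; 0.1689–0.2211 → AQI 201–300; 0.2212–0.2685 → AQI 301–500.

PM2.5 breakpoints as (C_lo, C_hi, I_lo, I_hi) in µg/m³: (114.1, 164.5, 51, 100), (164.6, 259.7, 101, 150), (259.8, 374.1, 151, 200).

481

NO₂: 863.51 ∈ [742.34, 958.90] ↔ index [101, 150].
101 + (863.51−742.34)·(150−101)/(958.90−742.34) = 101 + 121.17·49/216.56 ≈ 128.42, so AQI = 128.
SO₂: 812.48 ∈ [744.90, 867.55] ↔ index [151, 200].
151 + (812.48−744.90)·(200−151)/(867.55−744.90) = 151 + 67.58·49/122.65 ≈ 178.00, so AQI = 178.
O₃ 0.2640: bracket 0.2212–0.2685 → index 301–500; slope 199/0.0473, offset 0.0428.
AQI = 301 + 199/0.0473·0.0428 ≈ 481.07 ⇒ 481.
PM2.5: row 259.8–374.1 (AQI 151–200). (200−151)·(307.0−259.8)/(374.1−259.8) + 151 = 49·47.2/114.3 + 151 ≈ 171.23 → 171.
Sub-indices: NO₂→128, SO₂→178, O₃→481, PM2.5→171. Overall AQI = max = 481; dominant pollutant is O₃.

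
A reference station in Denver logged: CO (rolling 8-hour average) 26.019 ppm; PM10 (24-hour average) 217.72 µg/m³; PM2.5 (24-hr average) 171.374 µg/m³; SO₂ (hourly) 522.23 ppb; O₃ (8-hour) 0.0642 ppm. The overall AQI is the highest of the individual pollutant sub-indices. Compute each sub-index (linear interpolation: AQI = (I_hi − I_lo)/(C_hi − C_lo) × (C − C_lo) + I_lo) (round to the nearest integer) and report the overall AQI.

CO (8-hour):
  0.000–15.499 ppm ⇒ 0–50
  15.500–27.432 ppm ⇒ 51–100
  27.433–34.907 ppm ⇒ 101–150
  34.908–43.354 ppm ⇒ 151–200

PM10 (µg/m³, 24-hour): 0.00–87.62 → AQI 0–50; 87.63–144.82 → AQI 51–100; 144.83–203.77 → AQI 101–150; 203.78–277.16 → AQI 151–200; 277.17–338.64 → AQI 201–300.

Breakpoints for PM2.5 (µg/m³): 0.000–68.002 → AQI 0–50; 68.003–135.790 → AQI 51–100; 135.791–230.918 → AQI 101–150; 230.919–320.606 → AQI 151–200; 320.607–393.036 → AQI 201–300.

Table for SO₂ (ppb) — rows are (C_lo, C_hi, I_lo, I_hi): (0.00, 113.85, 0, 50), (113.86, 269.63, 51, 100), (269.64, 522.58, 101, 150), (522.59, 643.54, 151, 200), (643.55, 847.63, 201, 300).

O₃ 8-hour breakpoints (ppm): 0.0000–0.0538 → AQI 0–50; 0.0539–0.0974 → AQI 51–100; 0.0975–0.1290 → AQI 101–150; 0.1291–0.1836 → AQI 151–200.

160

CO: row 15.500–27.432 (AQI 51–100). (100−51)·(26.019−15.500)/(27.432−15.500) + 51 = 49·10.519/11.932 + 51 ≈ 94.20 → 94.
PM10: row 203.78–277.16 (AQI 151–200). (200−151)·(217.72−203.78)/(277.16−203.78) + 151 = 49·13.94/73.38 + 151 ≈ 160.31 → 160.
PM2.5: 171.374 lies in 135.791–230.918, so I_lo=101, I_hi=150, C_lo=135.791, C_hi=230.918.
(150−101)/(230.918−135.791) × (171.374−135.791) + 101 = 49/95.127 × 35.583 + 101 ≈ 119.33 → 119.
SO₂: 522.23 ∈ [269.64, 522.58] ↔ index [101, 150].
101 + (522.23−269.64)·(150−101)/(522.58−269.64) = 101 + 252.59·49/252.94 ≈ 149.93, so AQI = 150.
O₃: row 0.0539–0.0974 (AQI 51–100). (100−51)·(0.0642−0.0539)/(0.0974−0.0539) + 51 = 49·0.0103/0.0435 + 51 ≈ 62.60 → 63.
Sub-indices: CO→94, PM10→160, PM2.5→119, SO₂→150, O₃→63. Overall AQI = max = 160; dominant pollutant is PM10.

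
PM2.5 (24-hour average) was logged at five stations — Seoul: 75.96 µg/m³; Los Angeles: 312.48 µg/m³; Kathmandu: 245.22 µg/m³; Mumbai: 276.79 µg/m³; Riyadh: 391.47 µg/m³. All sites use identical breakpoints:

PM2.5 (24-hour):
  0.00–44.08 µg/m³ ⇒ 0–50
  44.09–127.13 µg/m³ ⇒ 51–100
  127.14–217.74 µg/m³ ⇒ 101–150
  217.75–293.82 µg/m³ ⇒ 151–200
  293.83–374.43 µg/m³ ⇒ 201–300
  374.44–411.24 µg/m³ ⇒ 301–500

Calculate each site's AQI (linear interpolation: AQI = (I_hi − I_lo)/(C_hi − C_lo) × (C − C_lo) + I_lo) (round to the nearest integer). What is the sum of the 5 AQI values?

1045

Seoul: row 44.09–127.13 (AQI 51–100). (100−51)·(75.96−44.09)/(127.13−44.09) + 51 = 49·31.87/83.04 + 51 ≈ 69.81 → 70.
Los Angeles: 312.48 lies in 293.83–374.43, so I_lo=201, I_hi=300, C_lo=293.83, C_hi=374.43.
(300−201)/(374.43−293.83) × (312.48−293.83) + 201 = 99/80.60 × 18.65 + 201 ≈ 223.91 → 224.
Kathmandu: 245.22 ∈ [217.75, 293.82] ↔ index [151, 200].
151 + (245.22−217.75)·(200−151)/(293.82−217.75) = 151 + 27.47·49/76.07 ≈ 168.69, so AQI = 169.
Mumbai: row 217.75–293.82 (AQI 151–200). (200−151)·(276.79−217.75)/(293.82−217.75) + 151 = 49·59.04/76.07 + 151 ≈ 189.03 → 189.
Riyadh: 391.47 ∈ [374.44, 411.24] ↔ index [301, 500].
301 + (391.47−374.44)·(500−301)/(411.24−374.44) = 301 + 17.03·199/36.80 ≈ 393.09, so AQI = 393.
AQIs: Seoul=70, Los Angeles=224, Kathmandu=169, Mumbai=189, Riyadh=393. Sum = 70 + 224 + 169 + 189 + 393 = 1045.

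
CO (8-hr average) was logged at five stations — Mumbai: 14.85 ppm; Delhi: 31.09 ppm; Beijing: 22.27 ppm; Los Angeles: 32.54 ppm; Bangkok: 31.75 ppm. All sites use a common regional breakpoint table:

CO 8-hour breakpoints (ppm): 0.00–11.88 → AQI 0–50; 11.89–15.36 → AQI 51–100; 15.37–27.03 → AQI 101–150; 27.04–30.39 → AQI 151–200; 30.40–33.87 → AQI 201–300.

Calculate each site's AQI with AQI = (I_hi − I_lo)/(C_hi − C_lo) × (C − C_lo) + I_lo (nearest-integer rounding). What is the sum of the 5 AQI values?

Mumbai: 14.85 lies in 11.89–15.36, so I_lo=51, I_hi=100, C_lo=11.89, C_hi=15.36.
(100−51)/(15.36−11.89) × (14.85−11.89) + 51 = 49/3.47 × 2.96 + 51 ≈ 92.80 → 93.
Delhi: 31.09 lies in 30.40–33.87, so I_lo=201, I_hi=300, C_lo=30.40, C_hi=33.87.
(300−201)/(33.87−30.40) × (31.09−30.40) + 201 = 99/3.47 × 0.69 + 201 ≈ 220.69 → 221.
Beijing: row 15.37–27.03 (AQI 101–150). (150−101)·(22.27−15.37)/(27.03−15.37) + 101 = 49·6.90/11.66 + 101 ≈ 130.00 → 130.
Los Angeles: 32.54 ∈ [30.40, 33.87] ↔ index [201, 300].
201 + (32.54−30.40)·(300−201)/(33.87−30.40) = 201 + 2.14·99/3.47 ≈ 262.05, so AQI = 262.
Bangkok 31.75: bracket 30.40–33.87 → index 201–300; slope 99/3.47, offset 1.35.
AQI = 201 + 99/3.47·1.35 ≈ 239.52 ⇒ 240.
AQIs: Mumbai=93, Delhi=221, Beijing=130, Los Angeles=262, Bangkok=240. Sum = 93 + 221 + 130 + 262 + 240 = 946.

946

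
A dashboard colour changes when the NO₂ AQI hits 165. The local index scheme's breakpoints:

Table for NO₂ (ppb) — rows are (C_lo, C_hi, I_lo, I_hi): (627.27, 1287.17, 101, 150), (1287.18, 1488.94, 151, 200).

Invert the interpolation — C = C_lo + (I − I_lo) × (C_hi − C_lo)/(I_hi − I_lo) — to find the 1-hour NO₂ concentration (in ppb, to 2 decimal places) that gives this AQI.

1344.83

AQI 165 lies in the 151–200 band, which corresponds to 1287.18–1488.94 ppb.
C = 1287.18 + (165−151)×(1488.94−1287.18)/(200−151) = 1287.18 + 14×201.76/49 ≈ 1344.8257 ppb → 1344.83 ppb to 2 dp.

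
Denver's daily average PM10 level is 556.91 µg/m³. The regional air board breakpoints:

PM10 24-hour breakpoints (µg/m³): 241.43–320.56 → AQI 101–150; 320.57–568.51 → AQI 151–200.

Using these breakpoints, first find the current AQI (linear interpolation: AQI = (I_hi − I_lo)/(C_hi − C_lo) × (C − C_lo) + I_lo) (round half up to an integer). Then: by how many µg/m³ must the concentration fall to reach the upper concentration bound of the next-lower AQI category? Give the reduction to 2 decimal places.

PM10: 556.91 lies in 320.57–568.51, so I_lo=151, I_hi=200, C_lo=320.57, C_hi=568.51.
(200−151)/(568.51−320.57) × (556.91−320.57) + 151 = 49/247.94 × 236.34 + 151 ≈ 197.71 → 198.
Current AQI 198 is in the Unhealthy range (151–200). The next-lower category tops out at AQI 150, whose upper concentration bound is 320.56 µg/m³.
Reduction needed = 556.91 − 320.56 = 236.35 µg/m³.

236.35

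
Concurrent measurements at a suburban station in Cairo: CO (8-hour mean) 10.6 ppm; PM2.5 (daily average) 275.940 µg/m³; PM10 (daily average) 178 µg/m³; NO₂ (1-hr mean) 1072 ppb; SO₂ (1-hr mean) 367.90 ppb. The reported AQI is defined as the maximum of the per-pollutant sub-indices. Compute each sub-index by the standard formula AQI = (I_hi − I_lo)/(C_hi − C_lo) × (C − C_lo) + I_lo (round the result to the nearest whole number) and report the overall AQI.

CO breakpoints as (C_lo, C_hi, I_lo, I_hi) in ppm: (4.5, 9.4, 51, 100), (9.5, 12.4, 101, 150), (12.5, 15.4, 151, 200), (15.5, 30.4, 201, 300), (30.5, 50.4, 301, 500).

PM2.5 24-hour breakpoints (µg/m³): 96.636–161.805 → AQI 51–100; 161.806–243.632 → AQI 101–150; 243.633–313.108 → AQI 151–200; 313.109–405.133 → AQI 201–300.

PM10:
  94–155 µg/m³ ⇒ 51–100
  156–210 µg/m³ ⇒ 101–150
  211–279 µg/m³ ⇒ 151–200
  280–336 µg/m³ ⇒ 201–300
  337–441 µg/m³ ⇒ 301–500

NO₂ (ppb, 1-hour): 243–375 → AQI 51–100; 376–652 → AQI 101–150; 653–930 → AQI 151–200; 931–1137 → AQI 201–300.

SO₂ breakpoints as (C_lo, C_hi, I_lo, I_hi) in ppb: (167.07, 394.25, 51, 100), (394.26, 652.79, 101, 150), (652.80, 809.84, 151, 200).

CO: row 9.5–12.4 (AQI 101–150). (150−101)·(10.6−9.5)/(12.4−9.5) + 101 = 49·1.1/2.9 + 101 ≈ 119.59 → 120.
PM2.5 275.940: bracket 243.633–313.108 → index 151–200; slope 49/69.475, offset 32.307.
AQI = 151 + 49/69.475·32.307 ≈ 173.79 ⇒ 174.
PM10: row 156–210 (AQI 101–150). (150−101)·(178−156)/(210−156) + 101 = 49·22/54 + 101 ≈ 120.96 → 121.
NO₂: 1072 lies in 931–1137, so I_lo=201, I_hi=300, C_lo=931, C_hi=1137.
(300−201)/(1137−931) × (1072−931) + 201 = 99/206 × 141 + 201 ≈ 268.76 → 269.
SO₂: row 167.07–394.25 (AQI 51–100). (100−51)·(367.90−167.07)/(394.25−167.07) + 51 = 49·200.83/227.18 + 51 ≈ 94.32 → 94.
Sub-indices: CO→120, PM2.5→174, PM10→121, NO₂→269, SO₂→94. Overall AQI = max = 269; dominant pollutant is NO₂.

269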